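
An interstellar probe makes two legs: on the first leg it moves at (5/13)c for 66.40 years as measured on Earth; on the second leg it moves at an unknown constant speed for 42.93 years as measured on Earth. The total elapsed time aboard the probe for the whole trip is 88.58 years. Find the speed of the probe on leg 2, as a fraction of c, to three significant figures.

Leg 1: γ = 1/√(1 − (5/13)²) = 13/12 ≈ 1.083; τ_1 = 66.40/1.083 = 61.29 years.
Leg 2: speed unknown; τ_2 = 42.93/γ_2.
Total proper time: 61.29 + τ_2 = 88.58, so τ_2 = 88.58 − 61.29 = 27.29 years.
γ_2 = 42.93/27.29 = 1.573; β = √(1 − 1/γ²) = √0.5960.

β = 0.772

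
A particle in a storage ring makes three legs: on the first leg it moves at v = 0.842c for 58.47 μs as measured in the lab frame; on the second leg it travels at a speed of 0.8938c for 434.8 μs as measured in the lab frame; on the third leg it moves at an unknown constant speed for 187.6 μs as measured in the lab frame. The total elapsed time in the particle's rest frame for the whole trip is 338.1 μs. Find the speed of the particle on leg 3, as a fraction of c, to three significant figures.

Leg 1: γ = 1/√(1 − 0.842²) = 1/√0.2910 = 1.854; τ_1 = 58.47/1.854 = 31.54 μs.
Leg 2: γ = 1/√(1 − 0.8938²) = 1/√0.2011 = 2.230; τ_2 = 434.8/2.230 = 195.0 μs.
Leg 3: speed unknown; τ_3 = 187.6/γ_3.
Total proper time: 31.54 + 195.0 + τ_3 = 338.1, so τ_3 = 338.1 − 226.5 = 111.6 μs.
γ_3 = 187.6/111.6 = 1.682; β = √(1 − 1/γ²) = √0.6463.

β = 0.804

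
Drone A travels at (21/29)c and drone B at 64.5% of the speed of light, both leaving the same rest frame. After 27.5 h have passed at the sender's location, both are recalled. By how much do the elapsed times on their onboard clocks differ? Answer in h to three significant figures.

A: γ = 1/√(1 − (21/29)²) = 29/20 = 1.450; τ_A = 27.5/1.450 = 18.97 h.
B: β = 0.645; γ = 1/√(1 − 0.645²) = 1/√0.5840 = 1.309; τ_B = 27.5/1.309 = 21.02 h.

|τ_A − τ_B| = 2.05 h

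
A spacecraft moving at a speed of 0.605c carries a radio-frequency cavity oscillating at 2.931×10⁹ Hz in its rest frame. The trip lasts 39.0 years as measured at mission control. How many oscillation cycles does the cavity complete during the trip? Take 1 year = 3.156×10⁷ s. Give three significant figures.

N = 2.87×10¹⁸

γ = 1/√(1 − 0.605²) = 1/√0.6340 = 1.256
The oscillator's own cycle count is N = f × τ where τ is the proper time aboard the spacecraft. τ = Δt/γ = 39.0/1.256 = 31.05 years = 9.800×10⁸ s.
N = 2.931×10⁹ × 9.800×10⁸ = 2.872×10¹⁸.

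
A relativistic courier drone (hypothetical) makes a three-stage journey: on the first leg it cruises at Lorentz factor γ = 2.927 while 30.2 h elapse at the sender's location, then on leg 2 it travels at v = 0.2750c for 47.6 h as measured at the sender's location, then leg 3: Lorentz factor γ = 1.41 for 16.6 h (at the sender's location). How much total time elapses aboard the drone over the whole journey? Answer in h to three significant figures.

τ = 67.9 h

Leg 1: γ = 2.927; τ_1 = 30.2/2.927 = 10.32 h.
Leg 2: γ = 1/√(1 − 0.2750²) = 1/√0.9244 = 1.040; τ_2 = 47.6/1.040 = 45.76 h.
Leg 3: γ = 1.41; τ_3 = 16.6/1.410 = 11.77 h.
Total: 10.32 + 45.76 + 11.77 h.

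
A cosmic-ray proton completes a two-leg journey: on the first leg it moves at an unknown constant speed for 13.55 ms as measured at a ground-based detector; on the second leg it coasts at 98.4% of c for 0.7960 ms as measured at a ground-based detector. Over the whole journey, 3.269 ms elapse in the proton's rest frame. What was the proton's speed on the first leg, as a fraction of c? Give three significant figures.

β = 0.973

Leg 1: speed unknown; τ_1 = 13.55/γ_1.
Leg 2: β = 0.984; γ = 1/√(1 − 0.984²) = 1/√0.03174 = 5.613; τ_2 = 0.7960/5.613 = 0.1418 ms.
Total proper time: τ_1 + 0.1418 = 3.269, so τ_1 = 3.269 − 0.1418 = 3.127 ms.
γ_1 = 13.55/3.127 = 4.333; β = √(1 − 1/γ²) = √0.9467.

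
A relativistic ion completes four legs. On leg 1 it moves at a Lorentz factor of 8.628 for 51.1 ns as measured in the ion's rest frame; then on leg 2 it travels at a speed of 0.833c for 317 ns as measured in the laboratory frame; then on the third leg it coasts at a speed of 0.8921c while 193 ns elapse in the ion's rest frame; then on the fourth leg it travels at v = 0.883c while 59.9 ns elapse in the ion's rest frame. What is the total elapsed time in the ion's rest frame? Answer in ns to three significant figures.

Leg 1: 51.1 ns is already measured in the ion's rest frame.
Leg 2: γ = 1/√(1 − 0.833²) = 1/√0.3061 = 1.807; τ_2 = 317/1.807 = 175.4 ns.
Leg 3: 193 ns is already measured in the ion's rest frame.
Leg 4: 59.9 ns is already measured in the ion's rest frame.
Total: 51.10 + 175.4 + 193.0 + 59.90 ns.

τ = 479 ns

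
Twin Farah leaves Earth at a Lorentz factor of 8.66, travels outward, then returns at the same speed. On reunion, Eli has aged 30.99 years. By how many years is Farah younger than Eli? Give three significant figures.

γ = 8.66
Farah's elapsed proper time: τ = 30.99/8.660 = 3.579 years.
Age gap = Δt − τ = 30.99 − 3.579 years.

Δt − τ = 27.4 years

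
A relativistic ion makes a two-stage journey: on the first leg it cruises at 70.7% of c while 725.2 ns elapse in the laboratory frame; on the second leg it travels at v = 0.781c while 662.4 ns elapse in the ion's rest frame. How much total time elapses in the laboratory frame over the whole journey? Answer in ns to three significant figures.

Δt = 1790 ns

Leg 1: 725.2 ns is already measured in the laboratory frame.
Leg 2: γ = 1/√(1 − 0.781²) = 1/√0.3900 = 1.601; Δt_2 = 1.601 × 662.4 = 1061 ns.
Total: 725.2 + 1061 ns.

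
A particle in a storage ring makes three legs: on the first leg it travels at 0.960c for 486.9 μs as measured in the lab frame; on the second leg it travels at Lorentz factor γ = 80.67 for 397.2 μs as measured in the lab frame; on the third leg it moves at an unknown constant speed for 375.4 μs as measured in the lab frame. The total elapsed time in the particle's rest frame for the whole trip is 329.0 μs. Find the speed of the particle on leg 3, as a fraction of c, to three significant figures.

β = 0.866

Leg 1: γ = 1/√(1 − 0.960²) = 25/7 ≈ 3.571; τ_1 = 486.9/3.571 = 136.3 μs.
Leg 2: γ = 80.67; τ_2 = 397.2/80.67 = 4.924 μs.
Leg 3: speed unknown; τ_3 = 375.4/γ_3.
Total proper time: 136.3 + 4.924 + τ_3 = 329.0, so τ_3 = 329.0 − 141.3 = 187.7 μs.
γ_3 = 375.4/187.7 = 2.000; β = √(1 − 1/γ²) = √0.7499.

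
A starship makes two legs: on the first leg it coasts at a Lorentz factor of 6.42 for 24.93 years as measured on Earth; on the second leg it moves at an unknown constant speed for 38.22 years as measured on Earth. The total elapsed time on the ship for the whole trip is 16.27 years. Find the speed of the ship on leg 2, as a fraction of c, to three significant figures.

β = 0.946

Leg 1: γ = 6.42; τ_1 = 24.93/6.420 = 3.883 years.
Leg 2: speed unknown; τ_2 = 38.22/γ_2.
Total proper time: 3.883 + τ_2 = 16.27, so τ_2 = 16.27 − 3.883 = 12.39 years.
γ_2 = 38.22/12.39 = 3.086; β = √(1 − 1/γ²) = √0.8950.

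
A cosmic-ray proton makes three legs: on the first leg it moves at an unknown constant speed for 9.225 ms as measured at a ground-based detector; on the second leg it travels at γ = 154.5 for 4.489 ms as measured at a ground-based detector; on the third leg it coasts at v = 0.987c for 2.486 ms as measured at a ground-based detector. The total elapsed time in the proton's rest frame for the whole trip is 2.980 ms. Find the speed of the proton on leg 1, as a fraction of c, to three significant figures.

Leg 1: speed unknown; τ_1 = 9.225/γ_1.
Leg 2: γ = 154.5; τ_2 = 4.489/154.5 = 0.02906 ms.
Leg 3: γ = 1/√(1 − 0.987²) = 1/√0.02583 = 6.222; τ_3 = 2.486/6.222 = 0.3996 ms.
Total proper time: τ_1 + 0.02906 + 0.3996 = 2.980, so τ_1 = 2.980 − 0.4286 = 2.551 ms.
γ_1 = 9.225/2.551 = 3.616; β = √(1 − 1/γ²) = √0.9235.

β = 0.961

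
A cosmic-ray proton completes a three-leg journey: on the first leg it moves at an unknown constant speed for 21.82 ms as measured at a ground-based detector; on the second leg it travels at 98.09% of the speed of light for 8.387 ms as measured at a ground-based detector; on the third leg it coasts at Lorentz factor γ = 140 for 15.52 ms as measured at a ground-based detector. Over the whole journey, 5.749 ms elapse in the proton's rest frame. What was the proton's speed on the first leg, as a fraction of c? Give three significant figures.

Leg 1: speed unknown; τ_1 = 21.82/γ_1.
Leg 2: β = 0.9809; γ = 1/√(1 − 0.9809²) = 1/√0.03784 = 5.141; τ_2 = 8.387/5.141 = 1.631 ms.
Leg 3: γ = 140; τ_3 = 15.52/140.0 = 0.1109 ms.
Total proper time: τ_1 + 1.631 + 0.1109 = 5.749, so τ_1 = 5.749 − 1.742 = 4.007 ms.
γ_1 = 21.82/4.007 = 5.446; β = √(1 − 1/γ²) = √0.9663.

β = 0.983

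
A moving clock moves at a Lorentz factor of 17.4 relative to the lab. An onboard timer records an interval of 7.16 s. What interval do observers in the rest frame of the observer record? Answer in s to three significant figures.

γ = 17.4
The interval measured on the moving clock is the proper time (both events occur at the same place in that frame); the lab-frame interval is Δt = γτ = 17.40 × 7.16 s.

Δt = 125 s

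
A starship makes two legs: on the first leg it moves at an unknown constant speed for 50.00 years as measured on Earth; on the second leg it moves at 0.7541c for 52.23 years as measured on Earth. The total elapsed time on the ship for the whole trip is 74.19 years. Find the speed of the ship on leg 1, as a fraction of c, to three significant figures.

Leg 1: speed unknown; τ_1 = 50.00/γ_1.
Leg 2: γ = 1/√(1 − 0.7541²) = 1/√0.4313 = 1.523; τ_2 = 52.23/1.523 = 34.30 years.
Total proper time: τ_1 + 34.30 = 74.19, so τ_1 = 74.19 − 34.30 = 39.89 years.
γ_1 = 50.00/39.89 = 1.254; β = √(1 − 1/γ²) = √0.3636.

β = 0.603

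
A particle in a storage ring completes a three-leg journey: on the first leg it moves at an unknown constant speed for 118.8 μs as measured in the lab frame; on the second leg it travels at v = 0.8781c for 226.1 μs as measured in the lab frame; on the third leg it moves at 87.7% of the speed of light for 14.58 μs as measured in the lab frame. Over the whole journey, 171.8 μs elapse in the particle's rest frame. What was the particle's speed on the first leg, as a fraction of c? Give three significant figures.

Leg 1: speed unknown; τ_1 = 118.8/γ_1.
Leg 2: γ = 1/√(1 − 0.8781²) = 1/√0.2289 = 2.090; τ_2 = 226.1/2.090 = 108.2 μs.
Leg 3: β = 0.877; γ = 1/√(1 − 0.877²) = 1/√0.2309 = 2.081; τ_3 = 14.58/2.081 = 7.006 μs.
Total proper time: τ_1 + 108.2 + 7.006 = 171.8, so τ_1 = 171.8 − 115.2 = 56.61 μs.
γ_1 = 118.8/56.61 = 2.099; β = √(1 − 1/γ²) = √0.7729.

β = 0.879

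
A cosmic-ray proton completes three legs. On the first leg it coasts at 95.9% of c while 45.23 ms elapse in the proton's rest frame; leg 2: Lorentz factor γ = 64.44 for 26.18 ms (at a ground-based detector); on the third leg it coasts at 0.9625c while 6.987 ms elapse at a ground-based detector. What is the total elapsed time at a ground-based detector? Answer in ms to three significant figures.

Leg 1: β = 0.959; γ = 1/√(1 − 0.959²) = 1/√0.08032 = 3.529; Δt_1 = 3.529 × 45.23 = 159.6 ms.
Leg 2: 26.18 ms is already measured at a ground-based detector.
Leg 3: 6.987 ms is already measured at a ground-based detector.
Total: 159.6 + 26.18 + 6.987 ms.

Δt = 193 ms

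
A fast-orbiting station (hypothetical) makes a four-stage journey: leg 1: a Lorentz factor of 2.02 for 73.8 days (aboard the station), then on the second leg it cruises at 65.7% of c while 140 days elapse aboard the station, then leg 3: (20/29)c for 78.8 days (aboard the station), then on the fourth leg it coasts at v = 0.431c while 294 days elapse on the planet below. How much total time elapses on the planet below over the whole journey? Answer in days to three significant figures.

Δt = 738 days

Leg 1: γ = 2.02; Δt_1 = 2.020 × 73.8 = 149.1 days.
Leg 2: β = 0.657; γ = 1/√(1 − 0.657²) = 1/√0.5684 = 1.326; Δt_2 = 1.326 × 140 = 185.7 days.
Leg 3: γ = 1/√(1 − (20/29)²) = 29/21 ≈ 1.381; Δt_3 = 1.381 × 78.8 = 108.8 days.
Leg 4: 294 days is already measured on the planet below.
Total: 149.1 + 185.7 + 108.8 + 294.0 days.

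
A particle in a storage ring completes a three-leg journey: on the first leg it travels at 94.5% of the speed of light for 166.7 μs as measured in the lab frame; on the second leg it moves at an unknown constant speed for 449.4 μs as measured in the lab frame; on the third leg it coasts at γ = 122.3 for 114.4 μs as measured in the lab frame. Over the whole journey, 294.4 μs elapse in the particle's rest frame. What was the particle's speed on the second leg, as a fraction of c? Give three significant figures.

β = 0.847

Leg 1: β = 0.945; γ = 1/√(1 − 0.945²) = 1/√0.1070 = 3.057; τ_1 = 166.7/3.057 = 54.52 μs.
Leg 2: speed unknown; τ_2 = 449.4/γ_2.
Leg 3: γ = 122.3; τ_3 = 114.4/122.3 = 0.9354 μs.
Total proper time: 54.52 + τ_2 + 0.9354 = 294.4, so τ_2 = 294.4 − 55.46 = 238.9 μs.
γ_2 = 449.4/238.9 = 1.881; β = √(1 − 1/γ²) = √0.7173.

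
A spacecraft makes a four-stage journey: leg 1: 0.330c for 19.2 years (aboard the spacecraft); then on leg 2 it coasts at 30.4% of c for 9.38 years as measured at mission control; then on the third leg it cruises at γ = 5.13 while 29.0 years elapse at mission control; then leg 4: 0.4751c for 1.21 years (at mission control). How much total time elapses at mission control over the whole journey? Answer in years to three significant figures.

Δt = 59.9 years

Leg 1: γ = 1/√(1 − 0.330²) = 1/√0.8911 = 1.059; Δt_1 = 1.059 × 19.2 = 20.34 years.
Leg 2: 9.38 years is already measured at mission control.
Leg 3: 29.0 years is already measured at mission control.
Leg 4: 1.21 years is already measured at mission control.
Total: 20.34 + 9.380 + 29.00 + 1.210 years.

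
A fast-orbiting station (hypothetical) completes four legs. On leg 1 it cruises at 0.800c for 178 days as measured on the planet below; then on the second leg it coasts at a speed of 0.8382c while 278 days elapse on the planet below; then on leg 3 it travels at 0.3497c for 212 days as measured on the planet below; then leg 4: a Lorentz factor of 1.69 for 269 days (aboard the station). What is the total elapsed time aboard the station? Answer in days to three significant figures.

Leg 1: γ = 1/√(1 − 0.800²) = 5/3 ≈ 1.667; τ_1 = 178/1.667 = 106.8 days.
Leg 2: γ = 1/√(1 − 0.8382²) = 1/√0.2974 = 1.834; τ_2 = 278/1.834 = 151.6 days.
Leg 3: γ = 1/√(1 − 0.3497²) = 1/√0.8777 = 1.067; τ_3 = 212/1.067 = 198.6 days.
Leg 4: 269 days is already measured aboard the station.
Total: 106.8 + 151.6 + 198.6 + 269.0 days.

τ = 726 days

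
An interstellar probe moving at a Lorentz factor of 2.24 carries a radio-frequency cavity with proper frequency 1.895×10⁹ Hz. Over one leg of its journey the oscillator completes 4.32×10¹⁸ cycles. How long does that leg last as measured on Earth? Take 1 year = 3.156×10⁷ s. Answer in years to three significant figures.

Δt = 162 years

γ = 2.24
Proper time for N cycles: τ = N/f = 4.32×10¹⁸/(1.895×10⁹) = 2.280×10⁹ s = 72.23 years.
Lab-frame duration Δt = γτ = 2.240 × 72.23 = 161.8 years.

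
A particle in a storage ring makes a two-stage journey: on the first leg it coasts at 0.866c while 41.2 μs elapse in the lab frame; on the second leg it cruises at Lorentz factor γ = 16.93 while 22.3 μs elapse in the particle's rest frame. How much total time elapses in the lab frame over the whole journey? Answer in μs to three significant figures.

Δt = 419 μs

Leg 1: 41.2 μs is already measured in the lab frame.
Leg 2: γ = 16.93; Δt_2 = 16.93 × 22.3 = 377.5 μs.
Total: 41.20 + 377.5 μs.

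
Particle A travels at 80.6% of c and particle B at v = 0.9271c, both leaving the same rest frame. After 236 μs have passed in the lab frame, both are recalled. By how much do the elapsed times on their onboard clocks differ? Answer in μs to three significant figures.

|τ_A − τ_B| = 51.2 μs

A: β = 0.806; γ = 1/√(1 − 0.806²) = 1/√0.3504 = 1.689; τ_A = 236/1.689 = 139.7 μs.
B: γ = 1/√(1 − 0.9271²) = 1/√0.1405 = 2.668; τ_B = 236/2.668 = 88.46 μs.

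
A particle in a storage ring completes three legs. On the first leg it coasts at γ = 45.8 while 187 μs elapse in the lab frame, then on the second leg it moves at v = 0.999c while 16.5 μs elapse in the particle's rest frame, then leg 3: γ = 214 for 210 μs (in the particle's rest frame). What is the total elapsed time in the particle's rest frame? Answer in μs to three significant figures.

Leg 1: γ = 45.8; τ_1 = 187/45.80 = 4.083 μs.
Leg 2: 16.5 μs is already measured in the particle's rest frame.
Leg 3: 210 μs is already measured in the particle's rest frame.
Total: 4.083 + 16.50 + 210.0 μs.

τ = 231 μs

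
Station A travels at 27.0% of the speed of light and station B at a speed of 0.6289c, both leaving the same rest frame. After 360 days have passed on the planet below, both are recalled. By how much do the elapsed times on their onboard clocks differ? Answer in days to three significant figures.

A: β = 0.270; γ = 1/√(1 − 0.270²) = 1/√0.9271 = 1.039; τ_A = 360/1.039 = 346.6 days.
B: γ = 1/√(1 − 0.6289²) = 1/√0.6045 = 1.286; τ_B = 360/1.286 = 279.9 days.

|τ_A − τ_B| = 66.7 days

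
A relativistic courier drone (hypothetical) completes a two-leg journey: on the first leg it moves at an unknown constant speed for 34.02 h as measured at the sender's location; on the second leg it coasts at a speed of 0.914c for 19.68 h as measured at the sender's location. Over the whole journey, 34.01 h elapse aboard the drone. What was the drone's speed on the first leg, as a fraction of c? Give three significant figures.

β = 0.644

Leg 1: speed unknown; τ_1 = 34.02/γ_1.
Leg 2: γ = 1/√(1 − 0.914²) = 1/√0.1646 = 2.465; τ_2 = 19.68/2.465 = 7.984 h.
Total proper time: τ_1 + 7.984 = 34.01, so τ_1 = 34.01 − 7.984 = 26.03 h.
γ_1 = 34.02/26.03 = 1.307; β = √(1 − 1/γ²) = √0.4148.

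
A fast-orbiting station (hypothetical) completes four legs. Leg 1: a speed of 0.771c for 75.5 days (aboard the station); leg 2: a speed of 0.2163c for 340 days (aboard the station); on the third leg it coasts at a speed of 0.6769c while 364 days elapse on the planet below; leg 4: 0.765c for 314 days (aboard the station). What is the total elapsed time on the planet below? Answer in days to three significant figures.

Δt = 1320 days

Leg 1: γ = 1/√(1 − 0.771²) = 1/√0.4056 = 1.570; Δt_1 = 1.570 × 75.5 = 118.6 days.
Leg 2: γ = 1/√(1 − 0.2163²) = 1/√0.9532 = 1.024; Δt_2 = 1.024 × 340 = 348.2 days.
Leg 3: 364 days is already measured on the planet below.
Leg 4: γ = 1/√(1 − 0.765²) = 1/√0.4148 = 1.553; Δt_4 = 1.553 × 314 = 487.6 days.
Total: 118.6 + 348.2 + 364.0 + 487.6 days.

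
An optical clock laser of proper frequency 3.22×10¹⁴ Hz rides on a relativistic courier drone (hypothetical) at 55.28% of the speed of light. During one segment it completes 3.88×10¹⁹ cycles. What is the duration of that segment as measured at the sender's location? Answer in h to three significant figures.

Δt = 40.2 h

β = 0.5528; γ = 1/√(1 − 0.5528²) = 1/√0.6944 = 1.200
Proper time for N cycles: τ = N/f = 3.88×10¹⁹/(3.22×10¹⁴) = 1.205×10⁵ s = 33.47 h.
Lab-frame duration Δt = γτ = 1.200 × 33.47 = 40.17 h.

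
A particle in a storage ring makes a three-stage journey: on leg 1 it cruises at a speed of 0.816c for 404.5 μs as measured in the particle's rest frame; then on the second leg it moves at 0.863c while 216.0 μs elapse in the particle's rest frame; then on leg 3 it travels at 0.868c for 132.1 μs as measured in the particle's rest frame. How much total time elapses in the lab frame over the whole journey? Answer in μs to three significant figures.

Δt = 1390 μs

Leg 1: γ = 1/√(1 − 0.816²) = 1/√0.3341 = 1.730; Δt_1 = 1.730 × 404.5 = 699.8 μs.
Leg 2: γ = 1/√(1 − 0.863²) = 1/√0.2552 = 1.979; Δt_2 = 1.979 × 216.0 = 427.6 μs.
Leg 3: γ = 1/√(1 − 0.868²) = 1/√0.2466 = 2.014; Δt_3 = 2.014 × 132.1 = 266.0 μs.
Total: 699.8 + 427.6 + 266.0 μs.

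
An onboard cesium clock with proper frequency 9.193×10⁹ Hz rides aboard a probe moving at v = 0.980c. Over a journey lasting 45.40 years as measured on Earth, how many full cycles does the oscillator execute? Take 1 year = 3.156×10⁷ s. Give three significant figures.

N = 2.62×10¹⁸

γ = 1/√(1 − 0.980²) = 1/√0.03960 = 5.025
The oscillator's own cycle count is N = f × τ where τ is the proper time aboard the probe. τ = Δt/γ = 45.40/5.025 = 9.034 years = 2.851×10⁸ s.
N = 9.193×10⁹ × 2.851×10⁸ = 2.621×10¹⁸.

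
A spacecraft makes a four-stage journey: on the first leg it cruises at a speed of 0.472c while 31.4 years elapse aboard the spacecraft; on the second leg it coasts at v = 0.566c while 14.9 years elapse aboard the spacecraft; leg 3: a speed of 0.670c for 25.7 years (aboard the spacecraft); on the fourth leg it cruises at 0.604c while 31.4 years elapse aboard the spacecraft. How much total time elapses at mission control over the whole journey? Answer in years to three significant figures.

Δt = 128 years

Leg 1: γ = 1/√(1 − 0.472²) = 1/√0.7772 = 1.134; Δt_1 = 1.134 × 31.4 = 35.62 years.
Leg 2: γ = 1/√(1 − 0.566²) = 1/√0.6796 = 1.213; Δt_2 = 1.213 × 14.9 = 18.07 years.
Leg 3: γ = 1/√(1 − 0.670²) = 1/√0.5511 = 1.347; Δt_3 = 1.347 × 25.7 = 34.62 years.
Leg 4: γ = 1/√(1 − 0.604²) = 1/√0.6352 = 1.255; Δt_4 = 1.255 × 31.4 = 39.40 years.
Total: 35.62 + 18.07 + 34.62 + 39.40 years.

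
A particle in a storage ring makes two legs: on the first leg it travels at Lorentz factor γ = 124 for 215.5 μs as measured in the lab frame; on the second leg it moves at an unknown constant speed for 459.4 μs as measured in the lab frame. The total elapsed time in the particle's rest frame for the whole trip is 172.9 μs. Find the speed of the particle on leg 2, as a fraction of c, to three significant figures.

β = 0.928

Leg 1: γ = 124; τ_1 = 215.5/124.0 = 1.738 μs.
Leg 2: speed unknown; τ_2 = 459.4/γ_2.
Total proper time: 1.738 + τ_2 = 172.9, so τ_2 = 172.9 − 1.738 = 171.2 μs.
γ_2 = 459.4/171.2 = 2.684; β = √(1 − 1/γ²) = √0.8612.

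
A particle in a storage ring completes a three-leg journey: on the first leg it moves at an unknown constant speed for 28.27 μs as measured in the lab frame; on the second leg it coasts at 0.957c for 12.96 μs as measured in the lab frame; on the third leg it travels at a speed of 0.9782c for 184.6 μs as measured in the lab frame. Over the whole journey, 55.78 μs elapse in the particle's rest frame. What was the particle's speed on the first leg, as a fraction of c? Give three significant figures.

β = 0.875

Leg 1: speed unknown; τ_1 = 28.27/γ_1.
Leg 2: γ = 1/√(1 − 0.957²) = 1/√0.08415 = 3.447; τ_2 = 12.96/3.447 = 3.760 μs.
Leg 3: γ = 1/√(1 − 0.9782²) = 1/√0.04312 = 4.815; τ_3 = 184.6/4.815 = 38.33 μs.
Total proper time: τ_1 + 3.760 + 38.33 = 55.78, so τ_1 = 55.78 − 42.09 = 13.69 μs.
γ_1 = 28.27/13.69 = 2.066; β = √(1 − 1/γ²) = √0.7656.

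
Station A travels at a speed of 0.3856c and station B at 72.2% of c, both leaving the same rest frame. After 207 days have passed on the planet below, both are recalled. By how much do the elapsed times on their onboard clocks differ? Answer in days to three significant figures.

|τ_A − τ_B| = 47.8 days

A: γ = 1/√(1 − 0.3856²) = 1/√0.8513 = 1.084; τ_A = 207/1.084 = 191.0 days.
B: β = 0.722; γ = 1/√(1 − 0.722²) = 1/√0.4787 = 1.445; τ_B = 207/1.445 = 143.2 days.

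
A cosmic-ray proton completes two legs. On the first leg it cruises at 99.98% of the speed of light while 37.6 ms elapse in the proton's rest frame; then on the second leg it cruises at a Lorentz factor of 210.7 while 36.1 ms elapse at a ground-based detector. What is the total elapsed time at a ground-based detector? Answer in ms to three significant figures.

Δt = 1920 ms

Leg 1: β = 0.9998; γ = 1/√(1 − 0.9998²) = 1/√4.000×10⁻⁴ = 50.00; Δt_1 = 50.00 × 37.6 = 1880 ms.
Leg 2: 36.1 ms is already measured at a ground-based detector.
Total: 1880 + 36.10 ms.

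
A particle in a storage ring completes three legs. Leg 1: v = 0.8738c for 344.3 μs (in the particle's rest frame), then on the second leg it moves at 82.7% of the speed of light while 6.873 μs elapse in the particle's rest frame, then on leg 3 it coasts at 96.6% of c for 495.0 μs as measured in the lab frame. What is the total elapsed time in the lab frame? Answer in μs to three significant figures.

Δt = 1220 μs

Leg 1: γ = 1/√(1 − 0.8738²) = 1/√0.2365 = 2.056; Δt_1 = 2.056 × 344.3 = 708.0 μs.
Leg 2: β = 0.827; γ = 1/√(1 − 0.827²) = 1/√0.3161 = 1.779; Δt_2 = 1.779 × 6.873 = 12.23 μs.
Leg 3: 495.0 μs is already measured in the lab frame.
Total: 708.0 + 12.23 + 495.0 μs.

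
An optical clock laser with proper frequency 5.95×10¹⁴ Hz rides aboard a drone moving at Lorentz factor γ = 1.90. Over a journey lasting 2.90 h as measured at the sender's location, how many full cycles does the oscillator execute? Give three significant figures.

N = 3.27×10¹⁸

γ = 1.90
The oscillator's own cycle count is N = f × τ where τ is the proper time aboard the drone. τ = Δt/γ = 2.90/1.900 = 1.526 h = 5.495×10³ s.
N = 5.95×10¹⁴ × 5.495×10³ = 3.269×10¹⁸.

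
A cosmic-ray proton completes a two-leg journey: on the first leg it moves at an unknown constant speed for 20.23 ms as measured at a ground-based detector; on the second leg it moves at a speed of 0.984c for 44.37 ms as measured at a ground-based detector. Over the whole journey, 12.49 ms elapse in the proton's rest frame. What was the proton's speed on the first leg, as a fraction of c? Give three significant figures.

β = 0.974

Leg 1: speed unknown; τ_1 = 20.23/γ_1.
Leg 2: γ = 1/√(1 − 0.984²) = 1/√0.03174 = 5.613; τ_2 = 44.37/5.613 = 7.905 ms.
Total proper time: τ_1 + 7.905 = 12.49, so τ_1 = 12.49 − 7.905 = 4.585 ms.
γ_1 = 20.23/4.585 = 4.413; β = √(1 − 1/γ²) = √0.9486.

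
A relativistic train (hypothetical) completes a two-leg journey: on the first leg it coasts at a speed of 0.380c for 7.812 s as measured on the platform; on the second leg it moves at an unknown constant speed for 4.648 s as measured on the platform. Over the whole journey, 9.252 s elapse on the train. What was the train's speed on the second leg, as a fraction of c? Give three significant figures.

β = 0.900

Leg 1: γ = 1/√(1 − 0.380²) = 1/√0.8556 = 1.081; τ_1 = 7.812/1.081 = 7.226 s.
Leg 2: speed unknown; τ_2 = 4.648/γ_2.
Total proper time: 7.226 + τ_2 = 9.252, so τ_2 = 9.252 − 7.226 = 2.026 s.
γ_2 = 4.648/2.026 = 2.294; β = √(1 − 1/γ²) = √0.8100.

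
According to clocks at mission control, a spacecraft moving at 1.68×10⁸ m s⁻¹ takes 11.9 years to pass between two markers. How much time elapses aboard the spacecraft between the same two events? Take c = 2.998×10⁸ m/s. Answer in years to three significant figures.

τ = 9.86 years

β = 1.68×10⁸/2.998×10⁸ = 0.5604; γ = 1/√(1 − 0.5604²) = 1.207
The interval measured at mission control is the dilated one; the clock aboard the spacecraft measures the proper time τ = Δt/γ = 11.9/1.207 years.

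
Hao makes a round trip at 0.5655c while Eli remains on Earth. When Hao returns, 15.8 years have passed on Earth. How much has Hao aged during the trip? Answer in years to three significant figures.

τ = 13.0 years

γ = 1/√(1 − 0.5655²) = 1/√0.6802 = 1.212
Hao's clock measures proper time along the trip: τ = Δt/γ = 15.8/1.212 years.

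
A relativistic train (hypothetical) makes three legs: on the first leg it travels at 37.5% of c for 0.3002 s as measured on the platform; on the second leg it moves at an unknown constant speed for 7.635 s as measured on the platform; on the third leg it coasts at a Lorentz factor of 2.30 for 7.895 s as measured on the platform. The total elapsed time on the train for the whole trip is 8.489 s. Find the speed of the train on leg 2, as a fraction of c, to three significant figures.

Leg 1: β = 0.375; γ = 1/√(1 − 0.375²) = 1/√0.8594 = 1.079; τ_1 = 0.3002/1.079 = 0.2783 s.
Leg 2: speed unknown; τ_2 = 7.635/γ_2.
Leg 3: γ = 2.30; τ_3 = 7.895/2.300 = 3.433 s.
Total proper time: 0.2783 + τ_2 + 3.433 = 8.489, so τ_2 = 8.489 − 3.711 = 4.778 s.
γ_2 = 7.635/4.778 = 1.598; β = √(1 − 1/γ²) = √0.6084.

β = 0.780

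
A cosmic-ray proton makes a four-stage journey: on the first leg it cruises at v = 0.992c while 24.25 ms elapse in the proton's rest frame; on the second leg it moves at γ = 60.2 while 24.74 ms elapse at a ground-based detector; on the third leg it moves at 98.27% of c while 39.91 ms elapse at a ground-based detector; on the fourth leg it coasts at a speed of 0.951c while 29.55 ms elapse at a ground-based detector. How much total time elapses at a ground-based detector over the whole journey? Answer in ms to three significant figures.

Δt = 286 ms

Leg 1: γ = 1/√(1 − 0.992²) = 1/√0.01594 = 7.922; Δt_1 = 7.922 × 24.25 = 192.1 ms.
Leg 2: 24.74 ms is already measured at a ground-based detector.
Leg 3: 39.91 ms is already measured at a ground-based detector.
Leg 4: 29.55 ms is already measured at a ground-based detector.
Total: 192.1 + 24.74 + 39.91 + 29.55 ms.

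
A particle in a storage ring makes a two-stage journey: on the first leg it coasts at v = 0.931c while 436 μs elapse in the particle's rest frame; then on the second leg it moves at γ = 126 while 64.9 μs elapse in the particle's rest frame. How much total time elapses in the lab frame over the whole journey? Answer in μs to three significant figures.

Δt = 9370 μs

Leg 1: γ = 1/√(1 − 0.931²) = 1/√0.1332 = 2.740; Δt_1 = 2.740 × 436 = 1194 μs.
Leg 2: γ = 126; Δt_2 = 126.0 × 64.9 = 8177 μs.
Total: 1194 + 8177 μs.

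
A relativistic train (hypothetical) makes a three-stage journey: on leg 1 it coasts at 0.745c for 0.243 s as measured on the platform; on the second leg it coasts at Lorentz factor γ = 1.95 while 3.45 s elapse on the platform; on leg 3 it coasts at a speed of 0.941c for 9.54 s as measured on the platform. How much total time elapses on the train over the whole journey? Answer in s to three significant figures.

Leg 1: γ = 1/√(1 − 0.745²) = 1/√0.4450 = 1.499; τ_1 = 0.243/1.499 = 0.1621 s.
Leg 2: γ = 1.95; τ_2 = 3.45/1.950 = 1.769 s.
Leg 3: γ = 1/√(1 − 0.941²) = 1/√0.1145 = 2.955; τ_3 = 9.54/2.955 = 3.228 s.
Total: 0.1621 + 1.769 + 3.228 s.

τ = 5.16 s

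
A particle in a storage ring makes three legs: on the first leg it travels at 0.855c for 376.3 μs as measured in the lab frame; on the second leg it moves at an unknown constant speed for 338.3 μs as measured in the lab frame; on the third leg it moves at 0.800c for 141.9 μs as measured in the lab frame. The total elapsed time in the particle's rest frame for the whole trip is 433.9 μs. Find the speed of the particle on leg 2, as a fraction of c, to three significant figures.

β = 0.891

Leg 1: γ = 1/√(1 − 0.855²) = 1/√0.2690 = 1.928; τ_1 = 376.3/1.928 = 195.2 μs.
Leg 2: speed unknown; τ_2 = 338.3/γ_2.
Leg 3: γ = 1/√(1 − 0.800²) = 5/3 ≈ 1.667; τ_3 = 141.9/1.667 = 85.14 μs.
Total proper time: 195.2 + τ_2 + 85.14 = 433.9, so τ_2 = 433.9 − 280.3 = 153.6 μs.
γ_2 = 338.3/153.6 = 2.202; β = √(1 − 1/γ²) = √0.7939.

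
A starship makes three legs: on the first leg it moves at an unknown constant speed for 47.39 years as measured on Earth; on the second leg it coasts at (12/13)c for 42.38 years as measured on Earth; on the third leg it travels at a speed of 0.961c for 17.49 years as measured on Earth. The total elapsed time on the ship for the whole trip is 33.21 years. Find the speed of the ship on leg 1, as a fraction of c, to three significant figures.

Leg 1: speed unknown; τ_1 = 47.39/γ_1.
Leg 2: γ = 1/√(1 − (12/13)²) = 13/5 = 2.600; τ_2 = 42.38/2.600 = 16.30 years.
Leg 3: γ = 1/√(1 − 0.961²) = 1/√0.07648 = 3.616; τ_3 = 17.49/3.616 = 4.837 years.
Total proper time: τ_1 + 16.30 + 4.837 = 33.21, so τ_1 = 33.21 − 21.14 = 12.07 years.
γ_1 = 47.39/12.07 = 3.925; β = √(1 − 1/γ²) = √0.9351.

β = 0.967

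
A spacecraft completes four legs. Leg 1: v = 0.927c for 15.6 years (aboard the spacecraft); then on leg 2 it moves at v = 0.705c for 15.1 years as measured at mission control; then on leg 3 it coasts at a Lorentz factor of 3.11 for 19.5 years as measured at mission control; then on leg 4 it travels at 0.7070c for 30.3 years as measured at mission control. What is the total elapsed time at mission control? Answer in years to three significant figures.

Leg 1: γ = 1/√(1 − 0.927²) = 1/√0.1407 = 2.666; Δt_1 = 2.666 × 15.6 = 41.59 years.
Leg 2: 15.1 years is already measured at mission control.
Leg 3: 19.5 years is already measured at mission control.
Leg 4: 30.3 years is already measured at mission control.
Total: 41.59 + 15.10 + 19.50 + 30.30 years.

Δt = 106 years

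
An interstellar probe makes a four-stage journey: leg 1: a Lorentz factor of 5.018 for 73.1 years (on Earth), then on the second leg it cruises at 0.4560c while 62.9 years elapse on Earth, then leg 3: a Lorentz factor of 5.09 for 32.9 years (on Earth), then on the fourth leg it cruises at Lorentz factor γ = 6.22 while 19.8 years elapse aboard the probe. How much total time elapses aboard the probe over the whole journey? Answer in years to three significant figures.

Leg 1: γ = 5.018; τ_1 = 73.1/5.018 = 14.57 years.
Leg 2: γ = 1/√(1 − 0.4560²) = 1/√0.7921 = 1.124; τ_2 = 62.9/1.124 = 55.98 years.
Leg 3: γ = 5.09; τ_3 = 32.9/5.090 = 6.464 years.
Leg 4: 19.8 years is already measured aboard the probe.
Total: 14.57 + 55.98 + 6.464 + 19.80 years.

τ = 96.8 years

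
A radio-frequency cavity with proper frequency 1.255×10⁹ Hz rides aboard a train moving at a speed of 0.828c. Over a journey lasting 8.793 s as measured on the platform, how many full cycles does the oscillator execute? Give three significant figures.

N = 6.19×10⁹

γ = 1/√(1 − 0.828²) = 1/√0.3144 = 1.783
The oscillator's own cycle count is N = f × τ where τ is the proper time on the train. τ = Δt/γ = 8.793/1.783 = 4.930 s = 4.930×10⁰ s.
N = 1.255×10⁹ × 4.930×10⁰ = 6.188×10⁹.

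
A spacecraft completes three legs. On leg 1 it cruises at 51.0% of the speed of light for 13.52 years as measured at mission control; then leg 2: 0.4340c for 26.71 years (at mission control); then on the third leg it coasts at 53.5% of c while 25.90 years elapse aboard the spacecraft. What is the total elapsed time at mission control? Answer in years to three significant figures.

Δt = 70.9 years

Leg 1: 13.52 years is already measured at mission control.
Leg 2: 26.71 years is already measured at mission control.
Leg 3: β = 0.535; γ = 1/√(1 − 0.535²) = 1/√0.7138 = 1.184; Δt_3 = 1.184 × 25.90 = 30.66 years.
Total: 13.52 + 26.71 + 30.66 years.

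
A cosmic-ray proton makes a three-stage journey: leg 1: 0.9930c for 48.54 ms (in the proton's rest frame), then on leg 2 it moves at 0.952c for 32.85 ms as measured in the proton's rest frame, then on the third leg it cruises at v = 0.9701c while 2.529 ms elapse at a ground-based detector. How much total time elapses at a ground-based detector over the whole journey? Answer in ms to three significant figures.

Leg 1: γ = 1/√(1 − 0.9930²) = 1/√0.01395 = 8.466; Δt_1 = 8.466 × 48.54 = 411.0 ms.
Leg 2: γ = 1/√(1 − 0.952²) = 1/√0.09370 = 3.267; Δt_2 = 3.267 × 32.85 = 107.3 ms.
Leg 3: 2.529 ms is already measured at a ground-based detector.
Total: 411.0 + 107.3 + 2.529 ms.

Δt = 521 ms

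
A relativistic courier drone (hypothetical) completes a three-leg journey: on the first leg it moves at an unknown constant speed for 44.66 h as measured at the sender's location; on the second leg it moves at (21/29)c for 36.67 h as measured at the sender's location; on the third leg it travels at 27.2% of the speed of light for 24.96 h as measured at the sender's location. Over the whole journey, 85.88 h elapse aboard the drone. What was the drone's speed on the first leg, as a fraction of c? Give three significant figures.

Leg 1: speed unknown; τ_1 = 44.66/γ_1.
Leg 2: γ = 1/√(1 − (21/29)²) = 29/20 = 1.450; τ_2 = 36.67/1.450 = 25.29 h.
Leg 3: β = 0.272; γ = 1/√(1 − 0.272²) = 1/√0.9260 = 1.039; τ_3 = 24.96/1.039 = 24.02 h.
Total proper time: τ_1 + 25.29 + 24.02 = 85.88, so τ_1 = 85.88 − 49.31 = 36.57 h.
γ_1 = 44.66/36.57 = 1.221; β = √(1 − 1/γ²) = √0.3294.

β = 0.574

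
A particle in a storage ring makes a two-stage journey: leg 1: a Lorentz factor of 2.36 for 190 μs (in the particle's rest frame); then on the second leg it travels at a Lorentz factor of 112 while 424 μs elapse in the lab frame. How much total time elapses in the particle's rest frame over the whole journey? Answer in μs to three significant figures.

τ = 194 μs

Leg 1: 190 μs is already measured in the particle's rest frame.
Leg 2: γ = 112; τ_2 = 424/112.0 = 3.786 μs.
Total: 190.0 + 3.786 μs.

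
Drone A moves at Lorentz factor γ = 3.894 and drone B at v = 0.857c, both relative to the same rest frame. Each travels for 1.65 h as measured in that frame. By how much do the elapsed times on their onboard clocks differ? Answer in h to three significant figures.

|τ_A − τ_B| = 0.427 h

A: γ = 3.894; τ_A = 1.65/3.894 = 0.4237 h.
B: γ = 1/√(1 − 0.857²) = 1/√0.2656 = 1.941; τ_B = 1.65/1.941 = 0.8503 h.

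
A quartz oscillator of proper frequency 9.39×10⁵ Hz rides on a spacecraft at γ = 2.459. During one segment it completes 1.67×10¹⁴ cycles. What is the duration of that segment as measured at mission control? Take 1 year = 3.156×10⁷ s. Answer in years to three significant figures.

Δt = 13.9 years

γ = 2.459
Proper time for N cycles: τ = N/f = 1.67×10¹⁴/(9.39×10⁵) = 1.778×10⁸ s = 5.635 years.
Lab-frame duration Δt = γτ = 2.459 × 5.635 = 13.86 years.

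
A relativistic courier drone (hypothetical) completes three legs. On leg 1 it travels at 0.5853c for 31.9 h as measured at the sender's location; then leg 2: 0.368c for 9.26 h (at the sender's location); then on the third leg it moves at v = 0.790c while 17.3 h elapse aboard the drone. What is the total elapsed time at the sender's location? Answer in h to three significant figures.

Leg 1: 31.9 h is already measured at the sender's location.
Leg 2: 9.26 h is already measured at the sender's location.
Leg 3: γ = 1/√(1 − 0.790²) = 1/√0.3759 = 1.631; Δt_3 = 1.631 × 17.3 = 28.22 h.
Total: 31.90 + 9.260 + 28.22 h.

Δt = 69.4 h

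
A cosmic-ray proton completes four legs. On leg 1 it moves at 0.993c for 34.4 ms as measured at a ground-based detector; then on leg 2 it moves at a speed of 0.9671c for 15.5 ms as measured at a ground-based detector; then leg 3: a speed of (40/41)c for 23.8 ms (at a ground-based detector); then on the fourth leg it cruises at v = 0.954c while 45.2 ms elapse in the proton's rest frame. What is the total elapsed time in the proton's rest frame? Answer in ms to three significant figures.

τ = 58.4 ms

Leg 1: γ = 1/√(1 − 0.993²) = 1/√0.01395 = 8.466; τ_1 = 34.4/8.466 = 4.063 ms.
Leg 2: γ = 1/√(1 − 0.9671²) = 1/√0.06472 = 3.931; τ_2 = 15.5/3.931 = 3.943 ms.
Leg 3: γ = 1/√(1 − (40/41)²) = 41/9 ≈ 4.556; τ_3 = 23.8/4.556 = 5.224 ms.
Leg 4: 45.2 ms is already measured in the proton's rest frame.
Total: 4.063 + 3.943 + 5.224 + 45.20 ms.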